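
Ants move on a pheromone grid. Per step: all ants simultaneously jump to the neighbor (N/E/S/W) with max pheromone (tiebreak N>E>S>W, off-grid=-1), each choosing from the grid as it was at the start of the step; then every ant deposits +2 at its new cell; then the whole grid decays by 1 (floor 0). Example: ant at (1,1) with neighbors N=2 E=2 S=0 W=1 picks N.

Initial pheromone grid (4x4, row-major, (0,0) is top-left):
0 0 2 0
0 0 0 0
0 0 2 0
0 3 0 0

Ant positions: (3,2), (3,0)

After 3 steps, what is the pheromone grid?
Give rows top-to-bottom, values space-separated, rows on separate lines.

After step 1: ants at (3,1),(3,1)
  0 0 1 0
  0 0 0 0
  0 0 1 0
  0 6 0 0
After step 2: ants at (2,1),(2,1)
  0 0 0 0
  0 0 0 0
  0 3 0 0
  0 5 0 0
After step 3: ants at (3,1),(3,1)
  0 0 0 0
  0 0 0 0
  0 2 0 0
  0 8 0 0

0 0 0 0
0 0 0 0
0 2 0 0
0 8 0 0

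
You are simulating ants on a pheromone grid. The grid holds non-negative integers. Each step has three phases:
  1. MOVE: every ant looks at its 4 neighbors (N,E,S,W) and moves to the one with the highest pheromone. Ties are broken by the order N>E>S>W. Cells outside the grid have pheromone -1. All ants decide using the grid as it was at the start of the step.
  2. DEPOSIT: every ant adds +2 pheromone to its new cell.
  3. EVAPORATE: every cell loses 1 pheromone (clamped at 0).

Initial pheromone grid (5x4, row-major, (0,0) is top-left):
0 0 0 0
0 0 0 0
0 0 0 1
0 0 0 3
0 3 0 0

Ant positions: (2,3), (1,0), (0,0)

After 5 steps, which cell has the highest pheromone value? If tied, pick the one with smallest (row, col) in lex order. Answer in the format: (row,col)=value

Step 1: ant0:(2,3)->S->(3,3) | ant1:(1,0)->N->(0,0) | ant2:(0,0)->E->(0,1)
  grid max=4 at (3,3)
Step 2: ant0:(3,3)->N->(2,3) | ant1:(0,0)->E->(0,1) | ant2:(0,1)->W->(0,0)
  grid max=3 at (3,3)
Step 3: ant0:(2,3)->S->(3,3) | ant1:(0,1)->W->(0,0) | ant2:(0,0)->E->(0,1)
  grid max=4 at (3,3)
Step 4: ant0:(3,3)->N->(2,3) | ant1:(0,0)->E->(0,1) | ant2:(0,1)->W->(0,0)
  grid max=4 at (0,0)
Step 5: ant0:(2,3)->S->(3,3) | ant1:(0,1)->W->(0,0) | ant2:(0,0)->E->(0,1)
  grid max=5 at (0,0)
Final grid:
  5 5 0 0
  0 0 0 0
  0 0 0 0
  0 0 0 4
  0 0 0 0
Max pheromone 5 at (0,0)

Answer: (0,0)=5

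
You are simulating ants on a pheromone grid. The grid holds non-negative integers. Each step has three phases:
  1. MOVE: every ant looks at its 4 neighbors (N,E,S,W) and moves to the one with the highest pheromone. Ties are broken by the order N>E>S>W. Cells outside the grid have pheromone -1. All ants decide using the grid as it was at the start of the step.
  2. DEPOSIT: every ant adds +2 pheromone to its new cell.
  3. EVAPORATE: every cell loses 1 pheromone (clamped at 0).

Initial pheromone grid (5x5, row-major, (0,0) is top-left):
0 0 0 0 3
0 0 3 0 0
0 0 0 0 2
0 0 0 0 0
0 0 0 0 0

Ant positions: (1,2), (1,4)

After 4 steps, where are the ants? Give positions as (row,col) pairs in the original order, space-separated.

Step 1: ant0:(1,2)->N->(0,2) | ant1:(1,4)->N->(0,4)
  grid max=4 at (0,4)
Step 2: ant0:(0,2)->S->(1,2) | ant1:(0,4)->S->(1,4)
  grid max=3 at (0,4)
Step 3: ant0:(1,2)->N->(0,2) | ant1:(1,4)->N->(0,4)
  grid max=4 at (0,4)
Step 4: ant0:(0,2)->S->(1,2) | ant1:(0,4)->S->(1,4)
  grid max=3 at (0,4)

(1,2) (1,4)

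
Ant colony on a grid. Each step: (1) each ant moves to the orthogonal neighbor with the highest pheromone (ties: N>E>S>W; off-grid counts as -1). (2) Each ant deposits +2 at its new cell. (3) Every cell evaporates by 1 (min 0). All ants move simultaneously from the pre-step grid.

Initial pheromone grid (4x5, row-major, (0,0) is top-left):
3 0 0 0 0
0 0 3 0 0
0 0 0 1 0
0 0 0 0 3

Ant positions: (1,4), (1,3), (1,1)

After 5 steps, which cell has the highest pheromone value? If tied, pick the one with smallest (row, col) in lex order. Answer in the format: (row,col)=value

Step 1: ant0:(1,4)->N->(0,4) | ant1:(1,3)->W->(1,2) | ant2:(1,1)->E->(1,2)
  grid max=6 at (1,2)
Step 2: ant0:(0,4)->S->(1,4) | ant1:(1,2)->N->(0,2) | ant2:(1,2)->N->(0,2)
  grid max=5 at (1,2)
Step 3: ant0:(1,4)->N->(0,4) | ant1:(0,2)->S->(1,2) | ant2:(0,2)->S->(1,2)
  grid max=8 at (1,2)
Step 4: ant0:(0,4)->S->(1,4) | ant1:(1,2)->N->(0,2) | ant2:(1,2)->N->(0,2)
  grid max=7 at (1,2)
Step 5: ant0:(1,4)->N->(0,4) | ant1:(0,2)->S->(1,2) | ant2:(0,2)->S->(1,2)
  grid max=10 at (1,2)
Final grid:
  0 0 4 0 1
  0 0 10 0 0
  0 0 0 0 0
  0 0 0 0 0
Max pheromone 10 at (1,2)

Answer: (1,2)=10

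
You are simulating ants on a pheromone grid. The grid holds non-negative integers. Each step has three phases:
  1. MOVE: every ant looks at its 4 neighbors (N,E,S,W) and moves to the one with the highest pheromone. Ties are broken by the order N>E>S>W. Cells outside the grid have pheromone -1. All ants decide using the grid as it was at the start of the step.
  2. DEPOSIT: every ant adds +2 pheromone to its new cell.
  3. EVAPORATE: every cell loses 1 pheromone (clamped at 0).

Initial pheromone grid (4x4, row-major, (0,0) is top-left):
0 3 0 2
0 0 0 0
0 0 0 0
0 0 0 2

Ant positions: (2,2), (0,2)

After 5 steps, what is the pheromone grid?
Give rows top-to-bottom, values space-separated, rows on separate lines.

After step 1: ants at (1,2),(0,1)
  0 4 0 1
  0 0 1 0
  0 0 0 0
  0 0 0 1
After step 2: ants at (0,2),(0,2)
  0 3 3 0
  0 0 0 0
  0 0 0 0
  0 0 0 0
After step 3: ants at (0,1),(0,1)
  0 6 2 0
  0 0 0 0
  0 0 0 0
  0 0 0 0
After step 4: ants at (0,2),(0,2)
  0 5 5 0
  0 0 0 0
  0 0 0 0
  0 0 0 0
After step 5: ants at (0,1),(0,1)
  0 8 4 0
  0 0 0 0
  0 0 0 0
  0 0 0 0

0 8 4 0
0 0 0 0
0 0 0 0
0 0 0 0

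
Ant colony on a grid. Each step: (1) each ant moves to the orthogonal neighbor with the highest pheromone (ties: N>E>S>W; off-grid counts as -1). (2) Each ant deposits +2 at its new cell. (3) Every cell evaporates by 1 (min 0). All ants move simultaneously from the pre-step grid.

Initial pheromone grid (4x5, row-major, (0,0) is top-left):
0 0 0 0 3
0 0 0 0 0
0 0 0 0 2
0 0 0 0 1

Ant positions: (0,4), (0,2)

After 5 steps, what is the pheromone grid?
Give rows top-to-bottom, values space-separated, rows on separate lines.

After step 1: ants at (1,4),(0,3)
  0 0 0 1 2
  0 0 0 0 1
  0 0 0 0 1
  0 0 0 0 0
After step 2: ants at (0,4),(0,4)
  0 0 0 0 5
  0 0 0 0 0
  0 0 0 0 0
  0 0 0 0 0
After step 3: ants at (1,4),(1,4)
  0 0 0 0 4
  0 0 0 0 3
  0 0 0 0 0
  0 0 0 0 0
After step 4: ants at (0,4),(0,4)
  0 0 0 0 7
  0 0 0 0 2
  0 0 0 0 0
  0 0 0 0 0
After step 5: ants at (1,4),(1,4)
  0 0 0 0 6
  0 0 0 0 5
  0 0 0 0 0
  0 0 0 0 0

0 0 0 0 6
0 0 0 0 5
0 0 0 0 0
0 0 0 0 0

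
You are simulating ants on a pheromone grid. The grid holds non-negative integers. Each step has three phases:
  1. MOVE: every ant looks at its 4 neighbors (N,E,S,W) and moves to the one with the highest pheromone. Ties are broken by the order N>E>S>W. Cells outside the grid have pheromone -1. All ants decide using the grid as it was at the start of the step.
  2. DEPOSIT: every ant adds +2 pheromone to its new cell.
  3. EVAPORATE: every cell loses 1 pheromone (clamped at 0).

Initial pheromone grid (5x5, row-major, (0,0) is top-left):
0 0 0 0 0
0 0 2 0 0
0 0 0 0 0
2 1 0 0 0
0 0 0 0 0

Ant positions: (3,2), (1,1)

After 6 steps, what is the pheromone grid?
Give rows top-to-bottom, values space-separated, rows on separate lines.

After step 1: ants at (3,1),(1,2)
  0 0 0 0 0
  0 0 3 0 0
  0 0 0 0 0
  1 2 0 0 0
  0 0 0 0 0
After step 2: ants at (3,0),(0,2)
  0 0 1 0 0
  0 0 2 0 0
  0 0 0 0 0
  2 1 0 0 0
  0 0 0 0 0
After step 3: ants at (3,1),(1,2)
  0 0 0 0 0
  0 0 3 0 0
  0 0 0 0 0
  1 2 0 0 0
  0 0 0 0 0
After step 4: ants at (3,0),(0,2)
  0 0 1 0 0
  0 0 2 0 0
  0 0 0 0 0
  2 1 0 0 0
  0 0 0 0 0
After step 5: ants at (3,1),(1,2)
  0 0 0 0 0
  0 0 3 0 0
  0 0 0 0 0
  1 2 0 0 0
  0 0 0 0 0
After step 6: ants at (3,0),(0,2)
  0 0 1 0 0
  0 0 2 0 0
  0 0 0 0 0
  2 1 0 0 0
  0 0 0 0 0

0 0 1 0 0
0 0 2 0 0
0 0 0 0 0
2 1 0 0 0
0 0 0 0 0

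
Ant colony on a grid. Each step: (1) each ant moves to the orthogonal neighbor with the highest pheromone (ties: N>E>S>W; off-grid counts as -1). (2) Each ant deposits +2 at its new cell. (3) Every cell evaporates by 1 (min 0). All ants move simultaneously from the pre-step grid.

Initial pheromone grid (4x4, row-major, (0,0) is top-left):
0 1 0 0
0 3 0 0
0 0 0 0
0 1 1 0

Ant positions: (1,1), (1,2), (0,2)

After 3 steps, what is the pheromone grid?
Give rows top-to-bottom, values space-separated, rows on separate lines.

After step 1: ants at (0,1),(1,1),(0,1)
  0 4 0 0
  0 4 0 0
  0 0 0 0
  0 0 0 0
After step 2: ants at (1,1),(0,1),(1,1)
  0 5 0 0
  0 7 0 0
  0 0 0 0
  0 0 0 0
After step 3: ants at (0,1),(1,1),(0,1)
  0 8 0 0
  0 8 0 0
  0 0 0 0
  0 0 0 0

0 8 0 0
0 8 0 0
0 0 0 0
0 0 0 0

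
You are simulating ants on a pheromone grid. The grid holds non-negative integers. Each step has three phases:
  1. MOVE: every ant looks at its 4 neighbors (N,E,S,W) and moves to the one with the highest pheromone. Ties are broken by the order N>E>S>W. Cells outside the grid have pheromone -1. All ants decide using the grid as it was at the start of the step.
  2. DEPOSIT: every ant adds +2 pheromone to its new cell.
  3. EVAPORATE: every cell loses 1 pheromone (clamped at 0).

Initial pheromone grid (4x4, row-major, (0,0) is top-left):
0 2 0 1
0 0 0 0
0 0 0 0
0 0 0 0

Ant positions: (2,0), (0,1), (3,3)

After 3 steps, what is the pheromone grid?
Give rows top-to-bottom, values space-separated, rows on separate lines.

After step 1: ants at (1,0),(0,2),(2,3)
  0 1 1 0
  1 0 0 0
  0 0 0 1
  0 0 0 0
After step 2: ants at (0,0),(0,1),(1,3)
  1 2 0 0
  0 0 0 1
  0 0 0 0
  0 0 0 0
After step 3: ants at (0,1),(0,0),(0,3)
  2 3 0 1
  0 0 0 0
  0 0 0 0
  0 0 0 0

2 3 0 1
0 0 0 0
0 0 0 0
0 0 0 0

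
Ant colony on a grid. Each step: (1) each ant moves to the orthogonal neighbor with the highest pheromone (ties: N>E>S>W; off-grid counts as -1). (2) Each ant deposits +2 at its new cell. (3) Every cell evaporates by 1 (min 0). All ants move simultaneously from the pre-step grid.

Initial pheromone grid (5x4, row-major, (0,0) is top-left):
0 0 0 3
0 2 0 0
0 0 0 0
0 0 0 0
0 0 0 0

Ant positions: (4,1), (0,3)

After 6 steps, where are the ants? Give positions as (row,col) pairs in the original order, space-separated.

Step 1: ant0:(4,1)->N->(3,1) | ant1:(0,3)->S->(1,3)
  grid max=2 at (0,3)
Step 2: ant0:(3,1)->N->(2,1) | ant1:(1,3)->N->(0,3)
  grid max=3 at (0,3)
Step 3: ant0:(2,1)->N->(1,1) | ant1:(0,3)->S->(1,3)
  grid max=2 at (0,3)
Step 4: ant0:(1,1)->N->(0,1) | ant1:(1,3)->N->(0,3)
  grid max=3 at (0,3)
Step 5: ant0:(0,1)->E->(0,2) | ant1:(0,3)->S->(1,3)
  grid max=2 at (0,3)
Step 6: ant0:(0,2)->E->(0,3) | ant1:(1,3)->N->(0,3)
  grid max=5 at (0,3)

(0,3) (0,3)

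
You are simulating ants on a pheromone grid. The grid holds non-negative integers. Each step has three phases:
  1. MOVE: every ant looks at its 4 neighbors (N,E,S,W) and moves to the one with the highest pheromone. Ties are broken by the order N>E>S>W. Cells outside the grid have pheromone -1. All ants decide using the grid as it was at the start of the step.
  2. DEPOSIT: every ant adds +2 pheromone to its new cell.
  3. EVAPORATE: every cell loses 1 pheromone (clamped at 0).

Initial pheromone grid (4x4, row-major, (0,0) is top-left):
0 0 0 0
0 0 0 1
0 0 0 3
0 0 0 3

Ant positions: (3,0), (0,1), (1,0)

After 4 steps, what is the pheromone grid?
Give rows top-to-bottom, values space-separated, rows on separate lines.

After step 1: ants at (2,0),(0,2),(0,0)
  1 0 1 0
  0 0 0 0
  1 0 0 2
  0 0 0 2
After step 2: ants at (1,0),(0,3),(0,1)
  0 1 0 1
  1 0 0 0
  0 0 0 1
  0 0 0 1
After step 3: ants at (0,0),(1,3),(0,2)
  1 0 1 0
  0 0 0 1
  0 0 0 0
  0 0 0 0
After step 4: ants at (0,1),(0,3),(0,3)
  0 1 0 3
  0 0 0 0
  0 0 0 0
  0 0 0 0

0 1 0 3
0 0 0 0
0 0 0 0
0 0 0 0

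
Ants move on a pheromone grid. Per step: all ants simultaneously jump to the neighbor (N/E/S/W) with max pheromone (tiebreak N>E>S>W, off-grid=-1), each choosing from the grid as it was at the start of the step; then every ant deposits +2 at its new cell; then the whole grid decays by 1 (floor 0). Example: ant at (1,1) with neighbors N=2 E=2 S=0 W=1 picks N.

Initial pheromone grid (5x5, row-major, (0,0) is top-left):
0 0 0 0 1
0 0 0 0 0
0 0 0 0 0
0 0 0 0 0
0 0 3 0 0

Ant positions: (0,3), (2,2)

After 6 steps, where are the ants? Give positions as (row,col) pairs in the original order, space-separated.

Step 1: ant0:(0,3)->E->(0,4) | ant1:(2,2)->N->(1,2)
  grid max=2 at (0,4)
Step 2: ant0:(0,4)->S->(1,4) | ant1:(1,2)->N->(0,2)
  grid max=1 at (0,2)
Step 3: ant0:(1,4)->N->(0,4) | ant1:(0,2)->E->(0,3)
  grid max=2 at (0,4)
Step 4: ant0:(0,4)->W->(0,3) | ant1:(0,3)->E->(0,4)
  grid max=3 at (0,4)
Step 5: ant0:(0,3)->E->(0,4) | ant1:(0,4)->W->(0,3)
  grid max=4 at (0,4)
Step 6: ant0:(0,4)->W->(0,3) | ant1:(0,3)->E->(0,4)
  grid max=5 at (0,4)

(0,3) (0,4)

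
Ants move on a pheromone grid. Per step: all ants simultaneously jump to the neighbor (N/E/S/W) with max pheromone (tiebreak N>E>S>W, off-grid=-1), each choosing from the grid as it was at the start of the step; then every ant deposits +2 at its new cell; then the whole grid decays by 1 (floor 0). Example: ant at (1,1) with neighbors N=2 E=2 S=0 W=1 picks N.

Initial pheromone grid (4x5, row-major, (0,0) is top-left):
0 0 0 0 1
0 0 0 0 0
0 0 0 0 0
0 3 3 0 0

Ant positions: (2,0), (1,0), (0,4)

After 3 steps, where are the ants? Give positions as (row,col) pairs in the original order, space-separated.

Step 1: ant0:(2,0)->N->(1,0) | ant1:(1,0)->N->(0,0) | ant2:(0,4)->S->(1,4)
  grid max=2 at (3,1)
Step 2: ant0:(1,0)->N->(0,0) | ant1:(0,0)->S->(1,0) | ant2:(1,4)->N->(0,4)
  grid max=2 at (0,0)
Step 3: ant0:(0,0)->S->(1,0) | ant1:(1,0)->N->(0,0) | ant2:(0,4)->S->(1,4)
  grid max=3 at (0,0)

(1,0) (0,0) (1,4)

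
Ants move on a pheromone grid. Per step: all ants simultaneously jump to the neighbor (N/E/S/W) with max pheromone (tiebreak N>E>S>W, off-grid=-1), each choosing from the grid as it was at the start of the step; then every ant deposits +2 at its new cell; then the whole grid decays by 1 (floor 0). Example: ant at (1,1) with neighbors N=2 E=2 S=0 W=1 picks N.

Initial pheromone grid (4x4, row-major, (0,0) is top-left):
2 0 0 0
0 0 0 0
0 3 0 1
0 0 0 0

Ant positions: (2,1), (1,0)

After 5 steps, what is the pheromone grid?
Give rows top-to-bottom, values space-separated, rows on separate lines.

After step 1: ants at (1,1),(0,0)
  3 0 0 0
  0 1 0 0
  0 2 0 0
  0 0 0 0
After step 2: ants at (2,1),(0,1)
  2 1 0 0
  0 0 0 0
  0 3 0 0
  0 0 0 0
After step 3: ants at (1,1),(0,0)
  3 0 0 0
  0 1 0 0
  0 2 0 0
  0 0 0 0
After step 4: ants at (2,1),(0,1)
  2 1 0 0
  0 0 0 0
  0 3 0 0
  0 0 0 0
After step 5: ants at (1,1),(0,0)
  3 0 0 0
  0 1 0 0
  0 2 0 0
  0 0 0 0

3 0 0 0
0 1 0 0
0 2 0 0
0 0 0 0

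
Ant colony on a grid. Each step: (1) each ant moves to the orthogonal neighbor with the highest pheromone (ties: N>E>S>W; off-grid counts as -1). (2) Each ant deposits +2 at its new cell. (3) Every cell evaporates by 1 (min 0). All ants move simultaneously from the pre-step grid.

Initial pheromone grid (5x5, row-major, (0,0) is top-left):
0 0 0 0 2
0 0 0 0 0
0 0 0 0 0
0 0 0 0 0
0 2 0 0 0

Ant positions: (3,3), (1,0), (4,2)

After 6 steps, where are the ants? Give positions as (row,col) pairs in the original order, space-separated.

Step 1: ant0:(3,3)->N->(2,3) | ant1:(1,0)->N->(0,0) | ant2:(4,2)->W->(4,1)
  grid max=3 at (4,1)
Step 2: ant0:(2,3)->N->(1,3) | ant1:(0,0)->E->(0,1) | ant2:(4,1)->N->(3,1)
  grid max=2 at (4,1)
Step 3: ant0:(1,3)->N->(0,3) | ant1:(0,1)->E->(0,2) | ant2:(3,1)->S->(4,1)
  grid max=3 at (4,1)
Step 4: ant0:(0,3)->W->(0,2) | ant1:(0,2)->E->(0,3) | ant2:(4,1)->N->(3,1)
  grid max=2 at (0,2)
Step 5: ant0:(0,2)->E->(0,3) | ant1:(0,3)->W->(0,2) | ant2:(3,1)->S->(4,1)
  grid max=3 at (0,2)
Step 6: ant0:(0,3)->W->(0,2) | ant1:(0,2)->E->(0,3) | ant2:(4,1)->N->(3,1)
  grid max=4 at (0,2)

(0,2) (0,3) (3,1)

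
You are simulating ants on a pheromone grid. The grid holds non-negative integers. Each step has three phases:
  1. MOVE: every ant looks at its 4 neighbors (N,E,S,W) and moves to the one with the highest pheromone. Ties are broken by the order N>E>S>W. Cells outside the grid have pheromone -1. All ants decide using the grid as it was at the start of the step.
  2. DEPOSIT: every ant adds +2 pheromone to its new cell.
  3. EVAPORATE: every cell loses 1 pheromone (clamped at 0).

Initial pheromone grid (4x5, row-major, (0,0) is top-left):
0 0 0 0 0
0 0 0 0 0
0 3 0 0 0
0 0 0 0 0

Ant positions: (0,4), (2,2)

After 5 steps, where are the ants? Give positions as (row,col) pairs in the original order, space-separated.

Step 1: ant0:(0,4)->S->(1,4) | ant1:(2,2)->W->(2,1)
  grid max=4 at (2,1)
Step 2: ant0:(1,4)->N->(0,4) | ant1:(2,1)->N->(1,1)
  grid max=3 at (2,1)
Step 3: ant0:(0,4)->S->(1,4) | ant1:(1,1)->S->(2,1)
  grid max=4 at (2,1)
Step 4: ant0:(1,4)->N->(0,4) | ant1:(2,1)->N->(1,1)
  grid max=3 at (2,1)
Step 5: ant0:(0,4)->S->(1,4) | ant1:(1,1)->S->(2,1)
  grid max=4 at (2,1)

(1,4) (2,1)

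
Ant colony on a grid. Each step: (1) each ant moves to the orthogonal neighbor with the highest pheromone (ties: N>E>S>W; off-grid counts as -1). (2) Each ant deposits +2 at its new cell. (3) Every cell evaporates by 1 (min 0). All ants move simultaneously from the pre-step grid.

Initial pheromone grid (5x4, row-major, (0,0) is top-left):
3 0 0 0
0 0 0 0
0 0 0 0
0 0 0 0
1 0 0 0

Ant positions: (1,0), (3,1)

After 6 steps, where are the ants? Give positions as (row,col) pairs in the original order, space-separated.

Step 1: ant0:(1,0)->N->(0,0) | ant1:(3,1)->N->(2,1)
  grid max=4 at (0,0)
Step 2: ant0:(0,0)->E->(0,1) | ant1:(2,1)->N->(1,1)
  grid max=3 at (0,0)
Step 3: ant0:(0,1)->W->(0,0) | ant1:(1,1)->N->(0,1)
  grid max=4 at (0,0)
Step 4: ant0:(0,0)->E->(0,1) | ant1:(0,1)->W->(0,0)
  grid max=5 at (0,0)
Step 5: ant0:(0,1)->W->(0,0) | ant1:(0,0)->E->(0,1)
  grid max=6 at (0,0)
Step 6: ant0:(0,0)->E->(0,1) | ant1:(0,1)->W->(0,0)
  grid max=7 at (0,0)

(0,1) (0,0)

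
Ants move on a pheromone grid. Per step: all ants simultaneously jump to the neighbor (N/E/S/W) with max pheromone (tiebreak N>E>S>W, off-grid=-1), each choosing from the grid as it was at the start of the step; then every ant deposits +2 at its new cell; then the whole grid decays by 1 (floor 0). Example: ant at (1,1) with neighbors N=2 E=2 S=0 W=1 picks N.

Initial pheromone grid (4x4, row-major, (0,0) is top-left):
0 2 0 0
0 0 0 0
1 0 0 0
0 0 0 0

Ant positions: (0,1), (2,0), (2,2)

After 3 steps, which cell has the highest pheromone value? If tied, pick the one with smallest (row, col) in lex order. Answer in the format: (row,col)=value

Answer: (0,2)=3

Derivation:
Step 1: ant0:(0,1)->E->(0,2) | ant1:(2,0)->N->(1,0) | ant2:(2,2)->N->(1,2)
  grid max=1 at (0,1)
Step 2: ant0:(0,2)->S->(1,2) | ant1:(1,0)->N->(0,0) | ant2:(1,2)->N->(0,2)
  grid max=2 at (0,2)
Step 3: ant0:(1,2)->N->(0,2) | ant1:(0,0)->E->(0,1) | ant2:(0,2)->S->(1,2)
  grid max=3 at (0,2)
Final grid:
  0 1 3 0
  0 0 3 0
  0 0 0 0
  0 0 0 0
Max pheromone 3 at (0,2)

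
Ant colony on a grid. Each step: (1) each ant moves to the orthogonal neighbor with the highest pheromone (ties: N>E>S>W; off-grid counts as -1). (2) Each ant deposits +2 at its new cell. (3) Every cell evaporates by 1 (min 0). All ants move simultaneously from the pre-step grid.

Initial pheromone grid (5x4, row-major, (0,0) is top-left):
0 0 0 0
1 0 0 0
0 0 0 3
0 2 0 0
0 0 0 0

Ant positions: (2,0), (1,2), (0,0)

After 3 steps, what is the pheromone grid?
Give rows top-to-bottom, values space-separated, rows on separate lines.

After step 1: ants at (1,0),(0,2),(1,0)
  0 0 1 0
  4 0 0 0
  0 0 0 2
  0 1 0 0
  0 0 0 0
After step 2: ants at (0,0),(0,3),(0,0)
  3 0 0 1
  3 0 0 0
  0 0 0 1
  0 0 0 0
  0 0 0 0
After step 3: ants at (1,0),(1,3),(1,0)
  2 0 0 0
  6 0 0 1
  0 0 0 0
  0 0 0 0
  0 0 0 0

2 0 0 0
6 0 0 1
0 0 0 0
0 0 0 0
0 0 0 0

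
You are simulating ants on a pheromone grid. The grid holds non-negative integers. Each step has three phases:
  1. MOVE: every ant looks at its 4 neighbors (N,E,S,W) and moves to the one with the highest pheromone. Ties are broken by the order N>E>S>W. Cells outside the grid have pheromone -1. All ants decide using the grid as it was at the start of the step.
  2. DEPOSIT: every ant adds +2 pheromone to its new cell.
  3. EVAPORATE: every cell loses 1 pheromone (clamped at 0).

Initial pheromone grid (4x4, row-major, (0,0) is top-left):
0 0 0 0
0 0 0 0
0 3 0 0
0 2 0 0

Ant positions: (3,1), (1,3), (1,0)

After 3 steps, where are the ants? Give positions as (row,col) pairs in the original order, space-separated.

Step 1: ant0:(3,1)->N->(2,1) | ant1:(1,3)->N->(0,3) | ant2:(1,0)->N->(0,0)
  grid max=4 at (2,1)
Step 2: ant0:(2,1)->S->(3,1) | ant1:(0,3)->S->(1,3) | ant2:(0,0)->E->(0,1)
  grid max=3 at (2,1)
Step 3: ant0:(3,1)->N->(2,1) | ant1:(1,3)->N->(0,3) | ant2:(0,1)->E->(0,2)
  grid max=4 at (2,1)

(2,1) (0,3) (0,2)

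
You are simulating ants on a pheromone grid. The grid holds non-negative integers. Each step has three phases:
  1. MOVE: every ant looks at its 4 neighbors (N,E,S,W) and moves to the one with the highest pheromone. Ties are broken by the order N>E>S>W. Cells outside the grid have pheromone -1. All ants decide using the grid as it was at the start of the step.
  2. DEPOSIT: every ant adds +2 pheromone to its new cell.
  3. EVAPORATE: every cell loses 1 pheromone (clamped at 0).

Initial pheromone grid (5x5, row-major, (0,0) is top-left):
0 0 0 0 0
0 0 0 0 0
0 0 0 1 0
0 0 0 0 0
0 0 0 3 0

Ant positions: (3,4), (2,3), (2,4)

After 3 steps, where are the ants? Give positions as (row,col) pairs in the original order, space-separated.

Step 1: ant0:(3,4)->N->(2,4) | ant1:(2,3)->N->(1,3) | ant2:(2,4)->W->(2,3)
  grid max=2 at (2,3)
Step 2: ant0:(2,4)->W->(2,3) | ant1:(1,3)->S->(2,3) | ant2:(2,3)->N->(1,3)
  grid max=5 at (2,3)
Step 3: ant0:(2,3)->N->(1,3) | ant1:(2,3)->N->(1,3) | ant2:(1,3)->S->(2,3)
  grid max=6 at (2,3)

(1,3) (1,3) (2,3)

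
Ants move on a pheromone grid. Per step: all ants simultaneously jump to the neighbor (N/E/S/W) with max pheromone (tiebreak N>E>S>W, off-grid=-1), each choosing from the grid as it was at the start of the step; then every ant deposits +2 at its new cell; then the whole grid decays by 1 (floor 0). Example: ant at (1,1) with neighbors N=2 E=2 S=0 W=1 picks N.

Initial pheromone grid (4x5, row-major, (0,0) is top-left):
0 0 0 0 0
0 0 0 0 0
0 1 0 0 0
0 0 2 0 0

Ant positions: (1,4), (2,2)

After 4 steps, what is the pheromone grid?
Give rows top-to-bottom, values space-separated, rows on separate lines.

After step 1: ants at (0,4),(3,2)
  0 0 0 0 1
  0 0 0 0 0
  0 0 0 0 0
  0 0 3 0 0
After step 2: ants at (1,4),(2,2)
  0 0 0 0 0
  0 0 0 0 1
  0 0 1 0 0
  0 0 2 0 0
After step 3: ants at (0,4),(3,2)
  0 0 0 0 1
  0 0 0 0 0
  0 0 0 0 0
  0 0 3 0 0
After step 4: ants at (1,4),(2,2)
  0 0 0 0 0
  0 0 0 0 1
  0 0 1 0 0
  0 0 2 0 0

0 0 0 0 0
0 0 0 0 1
0 0 1 0 0
0 0 2 0 0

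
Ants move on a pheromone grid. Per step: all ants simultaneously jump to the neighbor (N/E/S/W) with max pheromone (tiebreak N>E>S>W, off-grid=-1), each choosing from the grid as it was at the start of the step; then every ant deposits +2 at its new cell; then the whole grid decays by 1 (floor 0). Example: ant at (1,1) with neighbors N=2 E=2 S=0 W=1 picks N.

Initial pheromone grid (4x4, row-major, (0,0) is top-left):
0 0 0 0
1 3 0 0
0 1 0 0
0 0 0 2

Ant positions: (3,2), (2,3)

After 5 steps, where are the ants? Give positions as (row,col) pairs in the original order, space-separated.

Step 1: ant0:(3,2)->E->(3,3) | ant1:(2,3)->S->(3,3)
  grid max=5 at (3,3)
Step 2: ant0:(3,3)->N->(2,3) | ant1:(3,3)->N->(2,3)
  grid max=4 at (3,3)
Step 3: ant0:(2,3)->S->(3,3) | ant1:(2,3)->S->(3,3)
  grid max=7 at (3,3)
Step 4: ant0:(3,3)->N->(2,3) | ant1:(3,3)->N->(2,3)
  grid max=6 at (3,3)
Step 5: ant0:(2,3)->S->(3,3) | ant1:(2,3)->S->(3,3)
  grid max=9 at (3,3)

(3,3) (3,3)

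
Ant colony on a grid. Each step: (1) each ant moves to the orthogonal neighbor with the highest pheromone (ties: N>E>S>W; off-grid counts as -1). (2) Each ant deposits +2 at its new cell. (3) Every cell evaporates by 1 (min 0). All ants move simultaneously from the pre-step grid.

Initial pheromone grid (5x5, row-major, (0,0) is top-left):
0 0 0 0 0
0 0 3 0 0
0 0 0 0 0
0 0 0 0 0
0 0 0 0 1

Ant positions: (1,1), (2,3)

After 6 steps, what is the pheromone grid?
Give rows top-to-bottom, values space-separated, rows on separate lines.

After step 1: ants at (1,2),(1,3)
  0 0 0 0 0
  0 0 4 1 0
  0 0 0 0 0
  0 0 0 0 0
  0 0 0 0 0
After step 2: ants at (1,3),(1,2)
  0 0 0 0 0
  0 0 5 2 0
  0 0 0 0 0
  0 0 0 0 0
  0 0 0 0 0
After step 3: ants at (1,2),(1,3)
  0 0 0 0 0
  0 0 6 3 0
  0 0 0 0 0
  0 0 0 0 0
  0 0 0 0 0
After step 4: ants at (1,3),(1,2)
  0 0 0 0 0
  0 0 7 4 0
  0 0 0 0 0
  0 0 0 0 0
  0 0 0 0 0
After step 5: ants at (1,2),(1,3)
  0 0 0 0 0
  0 0 8 5 0
  0 0 0 0 0
  0 0 0 0 0
  0 0 0 0 0
After step 6: ants at (1,3),(1,2)
  0 0 0 0 0
  0 0 9 6 0
  0 0 0 0 0
  0 0 0 0 0
  0 0 0 0 0

0 0 0 0 0
0 0 9 6 0
0 0 0 0 0
0 0 0 0 0
0 0 0 0 0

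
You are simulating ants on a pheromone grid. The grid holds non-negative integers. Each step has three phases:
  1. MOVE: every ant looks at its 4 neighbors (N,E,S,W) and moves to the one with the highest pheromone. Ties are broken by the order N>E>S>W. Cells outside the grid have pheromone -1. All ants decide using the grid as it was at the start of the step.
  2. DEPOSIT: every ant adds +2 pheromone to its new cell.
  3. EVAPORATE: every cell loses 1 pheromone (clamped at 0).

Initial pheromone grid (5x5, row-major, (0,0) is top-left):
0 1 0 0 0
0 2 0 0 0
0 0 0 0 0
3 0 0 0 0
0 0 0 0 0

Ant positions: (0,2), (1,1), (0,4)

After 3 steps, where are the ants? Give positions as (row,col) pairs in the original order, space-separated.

Step 1: ant0:(0,2)->W->(0,1) | ant1:(1,1)->N->(0,1) | ant2:(0,4)->S->(1,4)
  grid max=4 at (0,1)
Step 2: ant0:(0,1)->S->(1,1) | ant1:(0,1)->S->(1,1) | ant2:(1,4)->N->(0,4)
  grid max=4 at (1,1)
Step 3: ant0:(1,1)->N->(0,1) | ant1:(1,1)->N->(0,1) | ant2:(0,4)->S->(1,4)
  grid max=6 at (0,1)

(0,1) (0,1) (1,4)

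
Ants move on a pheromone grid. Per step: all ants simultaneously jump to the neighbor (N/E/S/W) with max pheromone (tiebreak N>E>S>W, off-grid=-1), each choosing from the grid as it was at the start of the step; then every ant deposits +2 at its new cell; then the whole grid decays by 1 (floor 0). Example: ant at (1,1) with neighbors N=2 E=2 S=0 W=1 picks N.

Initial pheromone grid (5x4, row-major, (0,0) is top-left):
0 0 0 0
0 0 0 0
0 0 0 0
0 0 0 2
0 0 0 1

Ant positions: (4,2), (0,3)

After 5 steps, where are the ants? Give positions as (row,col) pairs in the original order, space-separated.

Step 1: ant0:(4,2)->E->(4,3) | ant1:(0,3)->S->(1,3)
  grid max=2 at (4,3)
Step 2: ant0:(4,3)->N->(3,3) | ant1:(1,3)->N->(0,3)
  grid max=2 at (3,3)
Step 3: ant0:(3,3)->S->(4,3) | ant1:(0,3)->S->(1,3)
  grid max=2 at (4,3)
Step 4: ant0:(4,3)->N->(3,3) | ant1:(1,3)->N->(0,3)
  grid max=2 at (3,3)
Step 5: ant0:(3,3)->S->(4,3) | ant1:(0,3)->S->(1,3)
  grid max=2 at (4,3)

(4,3) (1,3)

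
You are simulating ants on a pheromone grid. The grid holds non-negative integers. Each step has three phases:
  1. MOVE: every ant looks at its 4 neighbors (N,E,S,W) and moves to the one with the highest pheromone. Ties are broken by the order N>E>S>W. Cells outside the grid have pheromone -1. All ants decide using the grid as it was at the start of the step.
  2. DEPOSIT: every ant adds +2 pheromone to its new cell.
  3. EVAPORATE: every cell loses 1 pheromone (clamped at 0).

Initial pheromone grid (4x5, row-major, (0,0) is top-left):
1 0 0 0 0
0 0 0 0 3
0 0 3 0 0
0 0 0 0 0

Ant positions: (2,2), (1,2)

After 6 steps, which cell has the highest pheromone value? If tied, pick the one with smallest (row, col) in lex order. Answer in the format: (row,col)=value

Step 1: ant0:(2,2)->N->(1,2) | ant1:(1,2)->S->(2,2)
  grid max=4 at (2,2)
Step 2: ant0:(1,2)->S->(2,2) | ant1:(2,2)->N->(1,2)
  grid max=5 at (2,2)
Step 3: ant0:(2,2)->N->(1,2) | ant1:(1,2)->S->(2,2)
  grid max=6 at (2,2)
Step 4: ant0:(1,2)->S->(2,2) | ant1:(2,2)->N->(1,2)
  grid max=7 at (2,2)
Step 5: ant0:(2,2)->N->(1,2) | ant1:(1,2)->S->(2,2)
  grid max=8 at (2,2)
Step 6: ant0:(1,2)->S->(2,2) | ant1:(2,2)->N->(1,2)
  grid max=9 at (2,2)
Final grid:
  0 0 0 0 0
  0 0 6 0 0
  0 0 9 0 0
  0 0 0 0 0
Max pheromone 9 at (2,2)

Answer: (2,2)=9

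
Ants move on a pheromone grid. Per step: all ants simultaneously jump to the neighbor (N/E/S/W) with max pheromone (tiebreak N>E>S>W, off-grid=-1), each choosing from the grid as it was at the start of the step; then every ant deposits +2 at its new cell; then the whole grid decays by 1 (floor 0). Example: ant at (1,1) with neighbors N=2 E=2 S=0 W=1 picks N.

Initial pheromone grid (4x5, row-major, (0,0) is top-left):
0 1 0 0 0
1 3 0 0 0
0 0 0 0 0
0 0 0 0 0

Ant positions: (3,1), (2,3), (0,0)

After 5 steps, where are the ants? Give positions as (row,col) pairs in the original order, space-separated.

Step 1: ant0:(3,1)->N->(2,1) | ant1:(2,3)->N->(1,3) | ant2:(0,0)->E->(0,1)
  grid max=2 at (0,1)
Step 2: ant0:(2,1)->N->(1,1) | ant1:(1,3)->N->(0,3) | ant2:(0,1)->S->(1,1)
  grid max=5 at (1,1)
Step 3: ant0:(1,1)->N->(0,1) | ant1:(0,3)->E->(0,4) | ant2:(1,1)->N->(0,1)
  grid max=4 at (0,1)
Step 4: ant0:(0,1)->S->(1,1) | ant1:(0,4)->S->(1,4) | ant2:(0,1)->S->(1,1)
  grid max=7 at (1,1)
Step 5: ant0:(1,1)->N->(0,1) | ant1:(1,4)->N->(0,4) | ant2:(1,1)->N->(0,1)
  grid max=6 at (0,1)

(0,1) (0,4) (0,1)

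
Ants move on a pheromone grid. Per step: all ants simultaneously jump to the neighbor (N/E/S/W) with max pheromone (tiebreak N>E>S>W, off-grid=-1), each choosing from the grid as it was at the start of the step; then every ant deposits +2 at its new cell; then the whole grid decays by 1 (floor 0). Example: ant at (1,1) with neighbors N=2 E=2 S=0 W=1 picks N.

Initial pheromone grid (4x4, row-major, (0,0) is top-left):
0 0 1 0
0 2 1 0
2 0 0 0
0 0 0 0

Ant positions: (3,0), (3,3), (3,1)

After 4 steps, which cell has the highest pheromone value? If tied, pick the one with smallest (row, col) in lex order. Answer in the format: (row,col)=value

Answer: (2,0)=6

Derivation:
Step 1: ant0:(3,0)->N->(2,0) | ant1:(3,3)->N->(2,3) | ant2:(3,1)->N->(2,1)
  grid max=3 at (2,0)
Step 2: ant0:(2,0)->E->(2,1) | ant1:(2,3)->N->(1,3) | ant2:(2,1)->W->(2,0)
  grid max=4 at (2,0)
Step 3: ant0:(2,1)->W->(2,0) | ant1:(1,3)->N->(0,3) | ant2:(2,0)->E->(2,1)
  grid max=5 at (2,0)
Step 4: ant0:(2,0)->E->(2,1) | ant1:(0,3)->S->(1,3) | ant2:(2,1)->W->(2,0)
  grid max=6 at (2,0)
Final grid:
  0 0 0 0
  0 0 0 1
  6 4 0 0
  0 0 0 0
Max pheromone 6 at (2,0)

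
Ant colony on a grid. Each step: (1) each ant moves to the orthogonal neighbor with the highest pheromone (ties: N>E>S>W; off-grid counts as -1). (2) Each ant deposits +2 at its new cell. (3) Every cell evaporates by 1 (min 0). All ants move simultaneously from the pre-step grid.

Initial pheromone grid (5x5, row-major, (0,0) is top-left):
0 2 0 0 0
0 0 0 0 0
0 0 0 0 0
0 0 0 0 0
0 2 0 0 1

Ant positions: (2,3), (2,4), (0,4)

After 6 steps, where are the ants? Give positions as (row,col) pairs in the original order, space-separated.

Step 1: ant0:(2,3)->N->(1,3) | ant1:(2,4)->N->(1,4) | ant2:(0,4)->S->(1,4)
  grid max=3 at (1,4)
Step 2: ant0:(1,3)->E->(1,4) | ant1:(1,4)->W->(1,3) | ant2:(1,4)->W->(1,3)
  grid max=4 at (1,3)
Step 3: ant0:(1,4)->W->(1,3) | ant1:(1,3)->E->(1,4) | ant2:(1,3)->E->(1,4)
  grid max=7 at (1,4)
Step 4: ant0:(1,3)->E->(1,4) | ant1:(1,4)->W->(1,3) | ant2:(1,4)->W->(1,3)
  grid max=8 at (1,3)
Step 5: ant0:(1,4)->W->(1,3) | ant1:(1,3)->E->(1,4) | ant2:(1,3)->E->(1,4)
  grid max=11 at (1,4)
Step 6: ant0:(1,3)->E->(1,4) | ant1:(1,4)->W->(1,3) | ant2:(1,4)->W->(1,3)
  grid max=12 at (1,3)

(1,4) (1,3) (1,3)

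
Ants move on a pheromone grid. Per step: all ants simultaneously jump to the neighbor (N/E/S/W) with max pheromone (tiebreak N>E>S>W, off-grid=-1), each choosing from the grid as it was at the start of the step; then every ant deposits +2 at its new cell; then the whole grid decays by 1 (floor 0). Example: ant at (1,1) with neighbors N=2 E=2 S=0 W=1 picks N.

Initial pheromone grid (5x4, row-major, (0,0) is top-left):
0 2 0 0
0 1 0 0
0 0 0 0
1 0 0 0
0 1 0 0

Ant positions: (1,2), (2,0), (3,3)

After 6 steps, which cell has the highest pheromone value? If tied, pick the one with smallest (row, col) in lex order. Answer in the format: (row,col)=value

Step 1: ant0:(1,2)->W->(1,1) | ant1:(2,0)->S->(3,0) | ant2:(3,3)->N->(2,3)
  grid max=2 at (1,1)
Step 2: ant0:(1,1)->N->(0,1) | ant1:(3,0)->N->(2,0) | ant2:(2,3)->N->(1,3)
  grid max=2 at (0,1)
Step 3: ant0:(0,1)->S->(1,1) | ant1:(2,0)->S->(3,0) | ant2:(1,3)->N->(0,3)
  grid max=2 at (1,1)
Step 4: ant0:(1,1)->N->(0,1) | ant1:(3,0)->N->(2,0) | ant2:(0,3)->S->(1,3)
  grid max=2 at (0,1)
Step 5: ant0:(0,1)->S->(1,1) | ant1:(2,0)->S->(3,0) | ant2:(1,3)->N->(0,3)
  grid max=2 at (1,1)
Step 6: ant0:(1,1)->N->(0,1) | ant1:(3,0)->N->(2,0) | ant2:(0,3)->S->(1,3)
  grid max=2 at (0,1)
Final grid:
  0 2 0 0
  0 1 0 1
  1 0 0 0
  1 0 0 0
  0 0 0 0
Max pheromone 2 at (0,1)

Answer: (0,1)=2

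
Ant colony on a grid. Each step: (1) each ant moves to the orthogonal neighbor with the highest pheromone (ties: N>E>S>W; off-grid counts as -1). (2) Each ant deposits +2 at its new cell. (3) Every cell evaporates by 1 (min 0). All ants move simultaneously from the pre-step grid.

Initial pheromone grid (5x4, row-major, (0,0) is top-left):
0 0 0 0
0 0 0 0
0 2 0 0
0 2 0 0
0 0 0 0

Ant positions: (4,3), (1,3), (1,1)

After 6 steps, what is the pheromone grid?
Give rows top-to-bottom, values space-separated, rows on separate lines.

After step 1: ants at (3,3),(0,3),(2,1)
  0 0 0 1
  0 0 0 0
  0 3 0 0
  0 1 0 1
  0 0 0 0
After step 2: ants at (2,3),(1,3),(3,1)
  0 0 0 0
  0 0 0 1
  0 2 0 1
  0 2 0 0
  0 0 0 0
After step 3: ants at (1,3),(2,3),(2,1)
  0 0 0 0
  0 0 0 2
  0 3 0 2
  0 1 0 0
  0 0 0 0
After step 4: ants at (2,3),(1,3),(3,1)
  0 0 0 0
  0 0 0 3
  0 2 0 3
  0 2 0 0
  0 0 0 0
After step 5: ants at (1,3),(2,3),(2,1)
  0 0 0 0
  0 0 0 4
  0 3 0 4
  0 1 0 0
  0 0 0 0
After step 6: ants at (2,3),(1,3),(3,1)
  0 0 0 0
  0 0 0 5
  0 2 0 5
  0 2 0 0
  0 0 0 0

0 0 0 0
0 0 0 5
0 2 0 5
0 2 0 0
0 0 0 0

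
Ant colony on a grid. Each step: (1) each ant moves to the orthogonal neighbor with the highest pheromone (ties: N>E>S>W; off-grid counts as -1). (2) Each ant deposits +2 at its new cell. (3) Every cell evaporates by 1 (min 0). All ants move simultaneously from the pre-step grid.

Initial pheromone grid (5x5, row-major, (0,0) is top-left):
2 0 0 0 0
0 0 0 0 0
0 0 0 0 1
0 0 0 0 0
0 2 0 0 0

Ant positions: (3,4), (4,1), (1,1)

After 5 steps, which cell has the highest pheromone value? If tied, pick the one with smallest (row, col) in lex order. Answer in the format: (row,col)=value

Answer: (2,4)=2

Derivation:
Step 1: ant0:(3,4)->N->(2,4) | ant1:(4,1)->N->(3,1) | ant2:(1,1)->N->(0,1)
  grid max=2 at (2,4)
Step 2: ant0:(2,4)->N->(1,4) | ant1:(3,1)->S->(4,1) | ant2:(0,1)->W->(0,0)
  grid max=2 at (0,0)
Step 3: ant0:(1,4)->S->(2,4) | ant1:(4,1)->N->(3,1) | ant2:(0,0)->E->(0,1)
  grid max=2 at (2,4)
Step 4: ant0:(2,4)->N->(1,4) | ant1:(3,1)->S->(4,1) | ant2:(0,1)->W->(0,0)
  grid max=2 at (0,0)
Step 5: ant0:(1,4)->S->(2,4) | ant1:(4,1)->N->(3,1) | ant2:(0,0)->E->(0,1)
  grid max=2 at (2,4)
Final grid:
  1 1 0 0 0
  0 0 0 0 0
  0 0 0 0 2
  0 1 0 0 0
  0 1 0 0 0
Max pheromone 2 at (2,4)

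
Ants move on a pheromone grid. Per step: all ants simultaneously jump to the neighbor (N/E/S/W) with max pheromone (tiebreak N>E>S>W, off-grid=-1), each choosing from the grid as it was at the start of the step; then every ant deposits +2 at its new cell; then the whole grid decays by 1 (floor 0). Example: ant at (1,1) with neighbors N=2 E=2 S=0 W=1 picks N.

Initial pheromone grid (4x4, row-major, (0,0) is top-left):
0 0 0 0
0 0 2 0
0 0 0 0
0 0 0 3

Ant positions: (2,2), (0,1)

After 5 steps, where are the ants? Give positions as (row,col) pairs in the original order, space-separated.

Step 1: ant0:(2,2)->N->(1,2) | ant1:(0,1)->E->(0,2)
  grid max=3 at (1,2)
Step 2: ant0:(1,2)->N->(0,2) | ant1:(0,2)->S->(1,2)
  grid max=4 at (1,2)
Step 3: ant0:(0,2)->S->(1,2) | ant1:(1,2)->N->(0,2)
  grid max=5 at (1,2)
Step 4: ant0:(1,2)->N->(0,2) | ant1:(0,2)->S->(1,2)
  grid max=6 at (1,2)
Step 5: ant0:(0,2)->S->(1,2) | ant1:(1,2)->N->(0,2)
  grid max=7 at (1,2)

(1,2) (0,2)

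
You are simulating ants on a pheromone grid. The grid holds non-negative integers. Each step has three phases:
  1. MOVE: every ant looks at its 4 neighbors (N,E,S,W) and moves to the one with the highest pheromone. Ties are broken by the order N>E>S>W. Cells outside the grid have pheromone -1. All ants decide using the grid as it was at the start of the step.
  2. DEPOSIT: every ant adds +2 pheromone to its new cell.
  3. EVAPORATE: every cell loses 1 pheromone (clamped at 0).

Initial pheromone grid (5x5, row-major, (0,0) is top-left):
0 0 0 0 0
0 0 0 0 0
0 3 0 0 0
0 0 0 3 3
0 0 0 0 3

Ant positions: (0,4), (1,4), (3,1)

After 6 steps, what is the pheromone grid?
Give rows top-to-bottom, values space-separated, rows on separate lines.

After step 1: ants at (1,4),(0,4),(2,1)
  0 0 0 0 1
  0 0 0 0 1
  0 4 0 0 0
  0 0 0 2 2
  0 0 0 0 2
After step 2: ants at (0,4),(1,4),(1,1)
  0 0 0 0 2
  0 1 0 0 2
  0 3 0 0 0
  0 0 0 1 1
  0 0 0 0 1
After step 3: ants at (1,4),(0,4),(2,1)
  0 0 0 0 3
  0 0 0 0 3
  0 4 0 0 0
  0 0 0 0 0
  0 0 0 0 0
After step 4: ants at (0,4),(1,4),(1,1)
  0 0 0 0 4
  0 1 0 0 4
  0 3 0 0 0
  0 0 0 0 0
  0 0 0 0 0
After step 5: ants at (1,4),(0,4),(2,1)
  0 0 0 0 5
  0 0 0 0 5
  0 4 0 0 0
  0 0 0 0 0
  0 0 0 0 0
After step 6: ants at (0,4),(1,4),(1,1)
  0 0 0 0 6
  0 1 0 0 6
  0 3 0 0 0
  0 0 0 0 0
  0 0 0 0 0

0 0 0 0 6
0 1 0 0 6
0 3 0 0 0
0 0 0 0 0
0 0 0 0 0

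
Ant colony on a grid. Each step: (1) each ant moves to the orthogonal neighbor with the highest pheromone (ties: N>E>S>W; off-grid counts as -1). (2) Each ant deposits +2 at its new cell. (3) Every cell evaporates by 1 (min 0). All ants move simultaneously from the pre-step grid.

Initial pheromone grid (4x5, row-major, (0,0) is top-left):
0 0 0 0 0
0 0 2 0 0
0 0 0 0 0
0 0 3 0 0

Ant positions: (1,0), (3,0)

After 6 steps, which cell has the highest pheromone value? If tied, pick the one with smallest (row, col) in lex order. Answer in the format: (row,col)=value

Answer: (0,3)=1

Derivation:
Step 1: ant0:(1,0)->N->(0,0) | ant1:(3,0)->N->(2,0)
  grid max=2 at (3,2)
Step 2: ant0:(0,0)->E->(0,1) | ant1:(2,0)->N->(1,0)
  grid max=1 at (0,1)
Step 3: ant0:(0,1)->E->(0,2) | ant1:(1,0)->N->(0,0)
  grid max=1 at (0,0)
Step 4: ant0:(0,2)->E->(0,3) | ant1:(0,0)->E->(0,1)
  grid max=1 at (0,1)
Step 5: ant0:(0,3)->E->(0,4) | ant1:(0,1)->E->(0,2)
  grid max=1 at (0,2)
Step 6: ant0:(0,4)->S->(1,4) | ant1:(0,2)->E->(0,3)
  grid max=1 at (0,3)
Final grid:
  0 0 0 1 0
  0 0 0 0 1
  0 0 0 0 0
  0 0 0 0 0
Max pheromone 1 at (0,3)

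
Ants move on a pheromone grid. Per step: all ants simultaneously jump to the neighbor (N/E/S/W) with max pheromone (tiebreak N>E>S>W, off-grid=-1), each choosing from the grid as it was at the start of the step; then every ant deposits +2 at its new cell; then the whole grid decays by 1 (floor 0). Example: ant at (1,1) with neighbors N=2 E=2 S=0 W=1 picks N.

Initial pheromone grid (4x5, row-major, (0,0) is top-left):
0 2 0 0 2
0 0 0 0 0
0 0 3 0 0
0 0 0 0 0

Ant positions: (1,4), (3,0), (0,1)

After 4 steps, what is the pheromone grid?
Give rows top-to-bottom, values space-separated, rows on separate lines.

After step 1: ants at (0,4),(2,0),(0,2)
  0 1 1 0 3
  0 0 0 0 0
  1 0 2 0 0
  0 0 0 0 0
After step 2: ants at (1,4),(1,0),(0,1)
  0 2 0 0 2
  1 0 0 0 1
  0 0 1 0 0
  0 0 0 0 0
After step 3: ants at (0,4),(0,0),(0,2)
  1 1 1 0 3
  0 0 0 0 0
  0 0 0 0 0
  0 0 0 0 0
After step 4: ants at (1,4),(0,1),(0,1)
  0 4 0 0 2
  0 0 0 0 1
  0 0 0 0 0
  0 0 0 0 0

0 4 0 0 2
0 0 0 0 1
0 0 0 0 0
0 0 0 0 0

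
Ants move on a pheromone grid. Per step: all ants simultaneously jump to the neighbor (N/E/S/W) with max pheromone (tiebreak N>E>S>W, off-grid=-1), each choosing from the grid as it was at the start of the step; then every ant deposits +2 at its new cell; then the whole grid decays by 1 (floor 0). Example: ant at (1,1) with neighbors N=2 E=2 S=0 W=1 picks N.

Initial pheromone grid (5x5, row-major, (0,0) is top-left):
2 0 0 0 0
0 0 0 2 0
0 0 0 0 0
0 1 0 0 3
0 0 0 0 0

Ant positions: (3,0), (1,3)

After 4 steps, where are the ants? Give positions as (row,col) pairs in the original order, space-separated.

Step 1: ant0:(3,0)->E->(3,1) | ant1:(1,3)->N->(0,3)
  grid max=2 at (3,1)
Step 2: ant0:(3,1)->N->(2,1) | ant1:(0,3)->S->(1,3)
  grid max=2 at (1,3)
Step 3: ant0:(2,1)->S->(3,1) | ant1:(1,3)->N->(0,3)
  grid max=2 at (3,1)
Step 4: ant0:(3,1)->N->(2,1) | ant1:(0,3)->S->(1,3)
  grid max=2 at (1,3)

(2,1) (1,3)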